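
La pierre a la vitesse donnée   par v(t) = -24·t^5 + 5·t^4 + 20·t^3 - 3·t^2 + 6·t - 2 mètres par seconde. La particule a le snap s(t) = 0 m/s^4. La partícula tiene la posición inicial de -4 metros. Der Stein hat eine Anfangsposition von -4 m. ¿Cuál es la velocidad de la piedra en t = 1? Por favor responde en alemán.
Aus der Gleichung für die Geschwindigkeit v(t) = -24·t^5 + 5·t^4 + 20·t^3 - 3·t^2 + 6·t - 2, setzen wir t = 1 ein und erhalten v = 2.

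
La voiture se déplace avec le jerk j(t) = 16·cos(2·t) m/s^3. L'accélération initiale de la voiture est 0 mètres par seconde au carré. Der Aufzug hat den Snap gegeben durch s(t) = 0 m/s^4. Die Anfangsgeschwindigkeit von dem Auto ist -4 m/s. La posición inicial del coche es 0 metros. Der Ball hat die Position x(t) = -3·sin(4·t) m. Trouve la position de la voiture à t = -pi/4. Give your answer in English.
We must find the antiderivative of our jerk equation j(t) = 16·cos(2·t) 3 times. Integrating jerk and using the initial condition a(0) = 0, we get a(t) = 8·sin(2·t). Finding the antiderivative of a(t) and using v(0) = -4: v(t) = -4·cos(2·t). Finding the integral of v(t) and using x(0) = 0: x(t) = -2·sin(2·t). From the given position equation x(t) = -2·sin(2·t), we substitute t = -pi/4 to get x = 2.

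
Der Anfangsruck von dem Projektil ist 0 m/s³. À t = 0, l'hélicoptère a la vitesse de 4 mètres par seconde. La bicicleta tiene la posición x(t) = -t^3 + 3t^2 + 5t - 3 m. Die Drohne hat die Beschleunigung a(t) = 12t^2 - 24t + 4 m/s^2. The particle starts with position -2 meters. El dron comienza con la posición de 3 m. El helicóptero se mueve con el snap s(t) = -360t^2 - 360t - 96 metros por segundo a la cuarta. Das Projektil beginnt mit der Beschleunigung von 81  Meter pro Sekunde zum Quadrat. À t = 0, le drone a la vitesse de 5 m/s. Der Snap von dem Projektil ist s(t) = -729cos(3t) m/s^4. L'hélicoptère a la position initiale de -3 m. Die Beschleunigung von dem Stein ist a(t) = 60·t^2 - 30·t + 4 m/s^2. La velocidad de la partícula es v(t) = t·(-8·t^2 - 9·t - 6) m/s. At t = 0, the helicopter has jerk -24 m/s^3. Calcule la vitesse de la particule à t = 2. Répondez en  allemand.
Wir haben die Geschwindigkeit v(t) = t·(-8·t^2 - 9·t - 6). Durch Einsetzen von t = 2: v(2) = -112.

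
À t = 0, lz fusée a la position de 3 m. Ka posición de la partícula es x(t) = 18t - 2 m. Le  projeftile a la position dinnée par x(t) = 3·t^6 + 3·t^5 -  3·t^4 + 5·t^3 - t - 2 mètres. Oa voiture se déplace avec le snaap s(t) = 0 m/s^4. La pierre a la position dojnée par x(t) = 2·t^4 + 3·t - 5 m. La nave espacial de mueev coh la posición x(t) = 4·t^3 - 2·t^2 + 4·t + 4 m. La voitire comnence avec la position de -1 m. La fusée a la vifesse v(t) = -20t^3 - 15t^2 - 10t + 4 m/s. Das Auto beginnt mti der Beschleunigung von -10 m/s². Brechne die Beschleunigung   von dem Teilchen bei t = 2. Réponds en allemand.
Wir müssen unsere Gleichung für die Position x(t) = 18·t - 2 2-mal ableiten. Die Ableitung von der Position ergibt die Geschwindigkeit: v(t) = 18. Die Ableitung von der Geschwindigkeit ergibt die Beschleunigung: a(t) = 0. Wir haben die Beschleunigung a(t) = 0. Durch Einsetzen von t = 2: a(2) = 0.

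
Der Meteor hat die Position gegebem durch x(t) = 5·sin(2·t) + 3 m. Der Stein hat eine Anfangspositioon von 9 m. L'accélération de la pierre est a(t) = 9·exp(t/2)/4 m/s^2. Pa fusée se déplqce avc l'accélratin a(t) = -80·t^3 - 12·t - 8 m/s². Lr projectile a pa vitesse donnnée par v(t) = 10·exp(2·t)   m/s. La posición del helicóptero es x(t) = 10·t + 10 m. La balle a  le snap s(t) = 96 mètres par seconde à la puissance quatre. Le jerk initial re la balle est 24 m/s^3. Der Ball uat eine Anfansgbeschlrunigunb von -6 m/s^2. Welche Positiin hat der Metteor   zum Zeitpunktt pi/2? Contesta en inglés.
From the given position equation x(t) = 5·sin(2·t) + 3, we substitute t = pi/2 to get x = 3.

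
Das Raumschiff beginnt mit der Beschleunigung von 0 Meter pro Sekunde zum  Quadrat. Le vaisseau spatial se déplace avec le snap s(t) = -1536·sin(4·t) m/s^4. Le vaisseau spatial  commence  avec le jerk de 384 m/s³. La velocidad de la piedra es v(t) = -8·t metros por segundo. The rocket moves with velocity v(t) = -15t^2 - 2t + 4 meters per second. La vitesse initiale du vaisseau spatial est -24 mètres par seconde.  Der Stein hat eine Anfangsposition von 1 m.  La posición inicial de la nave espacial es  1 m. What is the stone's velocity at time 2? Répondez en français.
De l'équation de la vitesse v(t) = -8·t, nous substituons t = 2 pour obtenir v = -16.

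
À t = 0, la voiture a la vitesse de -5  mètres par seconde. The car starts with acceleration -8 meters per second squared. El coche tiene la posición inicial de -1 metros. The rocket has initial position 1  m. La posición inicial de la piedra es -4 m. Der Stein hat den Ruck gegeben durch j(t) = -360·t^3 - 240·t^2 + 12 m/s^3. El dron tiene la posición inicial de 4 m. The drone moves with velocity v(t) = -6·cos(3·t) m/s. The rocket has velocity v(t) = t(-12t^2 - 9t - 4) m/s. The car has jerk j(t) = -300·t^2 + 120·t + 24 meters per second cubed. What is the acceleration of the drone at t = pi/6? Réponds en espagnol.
Para resolver esto, necesitamos tomar 1 derivada de nuestra ecuación de la velocidad v(t) = -6·cos(3·t). Derivando la velocidad, obtenemos la aceleración: a(t) = 18·sin(3·t). Tenemos la aceleración a(t) = 18·sin(3·t). Sustituyendo t = pi/6: a(pi/6) = 18.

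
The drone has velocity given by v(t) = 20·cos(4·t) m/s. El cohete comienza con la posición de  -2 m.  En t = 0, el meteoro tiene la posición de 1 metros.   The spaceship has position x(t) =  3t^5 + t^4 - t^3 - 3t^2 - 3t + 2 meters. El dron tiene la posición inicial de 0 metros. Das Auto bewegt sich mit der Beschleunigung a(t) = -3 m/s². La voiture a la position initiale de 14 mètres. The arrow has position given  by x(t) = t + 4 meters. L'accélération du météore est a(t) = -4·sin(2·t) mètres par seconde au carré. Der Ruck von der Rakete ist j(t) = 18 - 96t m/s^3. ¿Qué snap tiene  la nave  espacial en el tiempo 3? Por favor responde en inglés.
To solve this, we need to take 4 derivatives of our position equation x(t) = 3·t^5 + t^4 - t^3 - 3·t^2 - 3·t + 2. Differentiating position, we get velocity: v(t) = 15·t^4 + 4·t^3 - 3·t^2 - 6·t - 3. Differentiating velocity, we get acceleration: a(t) = 60·t^3 + 12·t^2 - 6·t - 6. The derivative of acceleration gives jerk: j(t) = 180·t^2 + 24·t - 6. Taking d/dt of j(t), we find s(t) = 360·t + 24. We have snap s(t) = 360·t + 24. Substituting t = 3: s(3) = 1104.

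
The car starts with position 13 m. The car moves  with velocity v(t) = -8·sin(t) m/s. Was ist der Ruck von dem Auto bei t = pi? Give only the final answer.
Bei t = pi, j = 0.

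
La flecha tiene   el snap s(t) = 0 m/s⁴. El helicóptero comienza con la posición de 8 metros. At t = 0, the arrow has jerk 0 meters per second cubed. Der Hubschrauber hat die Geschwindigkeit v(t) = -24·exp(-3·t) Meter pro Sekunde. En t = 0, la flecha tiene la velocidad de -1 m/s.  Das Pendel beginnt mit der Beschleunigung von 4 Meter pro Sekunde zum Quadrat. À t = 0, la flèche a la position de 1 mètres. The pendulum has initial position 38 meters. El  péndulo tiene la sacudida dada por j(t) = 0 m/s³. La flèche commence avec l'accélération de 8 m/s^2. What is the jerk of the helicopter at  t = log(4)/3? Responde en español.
Debemos derivar nuestra ecuación de la velocidad v(t) = -24·exp(-3·t) 2 veces. La derivada de la velocidad da la aceleración: a(t) = 72·exp(-3·t). Tomando d/dt de a(t), encontramos j(t) = -216·exp(-3·t). De la ecuación de la sacudida j(t) = -216·exp(-3·t), sustituimos t = log(4)/3 para obtener j = -54.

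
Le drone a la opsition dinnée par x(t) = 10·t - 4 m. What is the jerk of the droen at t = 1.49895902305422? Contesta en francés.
Nous devons dériver notre équation de la position x(t) = 10·t - 4 3 fois. La dérivée de la position donne la vitesse: v(t) = 10. En prenant d/dt de v(t), nous trouvons a(t) = 0. En prenant d/dt de a(t), nous trouvons j(t) = 0. Nous avons le jerk j(t) = 0. En substituant t = 1.49895902305422: j(1.49895902305422) = 0.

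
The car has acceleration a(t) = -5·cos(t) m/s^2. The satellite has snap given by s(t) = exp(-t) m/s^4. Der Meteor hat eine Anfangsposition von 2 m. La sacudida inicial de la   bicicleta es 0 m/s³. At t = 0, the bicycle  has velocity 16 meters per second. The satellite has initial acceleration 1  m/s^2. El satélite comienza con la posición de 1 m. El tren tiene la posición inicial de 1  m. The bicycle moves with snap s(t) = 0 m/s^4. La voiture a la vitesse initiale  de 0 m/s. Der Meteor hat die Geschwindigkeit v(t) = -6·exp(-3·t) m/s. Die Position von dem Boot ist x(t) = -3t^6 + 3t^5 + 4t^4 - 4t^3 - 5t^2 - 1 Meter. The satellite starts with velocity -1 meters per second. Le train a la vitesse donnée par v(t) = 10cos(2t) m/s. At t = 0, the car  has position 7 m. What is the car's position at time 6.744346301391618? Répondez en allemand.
Um dies zu lösen, müssen wir 2 Integrale unserer Gleichung für die Beschleunigung a(t) = -5·cos(t) finden. Das Integral von der Beschleunigung ist die Geschwindigkeit. Mit v(0) = 0 erhalten wir v(t) = -5·sin(t). Das Integral von der Geschwindigkeit ist die Position. Mit x(0) = 7 erhalten wir x(t) = 5·cos(t) + 2. Mit x(t) = 5·cos(t) + 2 und Einsetzen von t = 6.744346301391618, finden wir x = 6.47768236280393.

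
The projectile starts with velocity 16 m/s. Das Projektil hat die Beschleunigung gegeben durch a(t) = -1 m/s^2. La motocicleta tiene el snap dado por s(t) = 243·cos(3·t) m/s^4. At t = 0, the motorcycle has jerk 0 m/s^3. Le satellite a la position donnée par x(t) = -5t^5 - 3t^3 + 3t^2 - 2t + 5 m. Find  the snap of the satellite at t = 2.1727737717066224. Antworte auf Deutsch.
Um dies zu lösen, müssen wir 4 Ableitungen unserer Gleichung für die Position x(t) = -5·t^5 - 3·t^3 + 3·t^2 - 2·t + 5 nehmen. Die Ableitung von der Position ergibt die Geschwindigkeit: v(t) = -25·t^4 - 9·t^2 + 6·t - 2. Durch Ableiten von der Geschwindigkeit erhalten wir die Beschleunigung: a(t) = -100·t^3 - 18·t + 6. Durch Ableiten von der Beschleunigung erhalten wir den Ruck: j(t) = -300·t^2 - 18. Durch Ableiten von dem Ruck erhalten wir den Snap: s(t) = -600·t. Mit s(t) = -600·t und Einsetzen von t = 2.1727737717066224, finden wir s = -1303.66426302397.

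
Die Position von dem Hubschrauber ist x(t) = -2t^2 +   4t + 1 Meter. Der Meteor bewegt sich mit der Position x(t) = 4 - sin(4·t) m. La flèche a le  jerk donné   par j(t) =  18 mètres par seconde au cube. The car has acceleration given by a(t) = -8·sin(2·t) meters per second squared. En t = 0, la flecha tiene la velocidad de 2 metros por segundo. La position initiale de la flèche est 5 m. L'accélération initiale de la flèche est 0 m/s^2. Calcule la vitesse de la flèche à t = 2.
En partant du jerk j(t) = 18, nous prenons 2 primitives. En intégrant le jerk et en utilisant la condition initiale a(0) = 0, nous obtenons a(t) = 18·t. L'intégrale de l'accélération est la vitesse. En utilisant v(0) = 2, nous obtenons v(t) = 9·t^2 + 2. Nous avons la vitesse v(t) = 9·t^2 + 2. En substituant t = 2: v(2) = 38.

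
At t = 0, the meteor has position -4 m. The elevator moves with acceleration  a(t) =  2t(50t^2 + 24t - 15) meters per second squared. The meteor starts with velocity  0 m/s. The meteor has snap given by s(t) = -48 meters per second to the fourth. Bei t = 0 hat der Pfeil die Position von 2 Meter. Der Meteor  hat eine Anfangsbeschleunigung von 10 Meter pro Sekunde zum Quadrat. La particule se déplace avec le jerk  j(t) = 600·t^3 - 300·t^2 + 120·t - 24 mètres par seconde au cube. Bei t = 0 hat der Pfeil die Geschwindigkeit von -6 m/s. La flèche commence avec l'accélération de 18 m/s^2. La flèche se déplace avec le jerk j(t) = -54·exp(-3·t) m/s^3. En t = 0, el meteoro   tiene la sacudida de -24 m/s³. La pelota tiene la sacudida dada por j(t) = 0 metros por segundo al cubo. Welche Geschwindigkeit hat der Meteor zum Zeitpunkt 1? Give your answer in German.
Wir müssen die Stammfunktion unserer Gleichung für den Snap s(t) = -48 3-mal finden. Mit ∫s(t)dt und Anwendung von j(0) = -24, finden wir j(t) = -48·t - 24. Das Integral von dem Ruck, mit a(0) = 10, ergibt die Beschleunigung: a(t) = -24·t^2 - 24·t + 10. Durch Integration von der Beschleunigung und Verwendung der Anfangsbedingung v(0) = 0, erhalten wir v(t) = 2·t·(-4·t^2 - 6·t + 5). Wir haben die Geschwindigkeit v(t) = 2·t·(-4·t^2 - 6·t + 5). Durch Einsetzen von t = 1: v(1) = -10.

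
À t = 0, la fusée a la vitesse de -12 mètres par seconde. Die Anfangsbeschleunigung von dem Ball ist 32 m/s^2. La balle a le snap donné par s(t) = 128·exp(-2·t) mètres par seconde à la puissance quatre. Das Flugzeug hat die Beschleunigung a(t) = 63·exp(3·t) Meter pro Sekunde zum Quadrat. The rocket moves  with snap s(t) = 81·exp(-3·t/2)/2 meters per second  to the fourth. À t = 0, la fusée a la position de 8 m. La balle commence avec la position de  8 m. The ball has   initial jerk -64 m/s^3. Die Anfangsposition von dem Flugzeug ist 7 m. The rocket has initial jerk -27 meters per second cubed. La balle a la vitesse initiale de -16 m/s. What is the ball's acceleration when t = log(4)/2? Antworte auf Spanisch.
Partiendo del snap s(t) = 128·exp(-2·t), tomamos 2 integrales. Tomando ∫s(t)dt y aplicando j(0) = -64, encontramos j(t) = -64·exp(-2·t). Tomando ∫j(t)dt y aplicando a(0) = 32, encontramos a(t) = 32·exp(-2·t). Tenemos la aceleración a(t) = 32·exp(-2·t). Sustituyendo t = log(4)/2: a(log(4)/2) = 8.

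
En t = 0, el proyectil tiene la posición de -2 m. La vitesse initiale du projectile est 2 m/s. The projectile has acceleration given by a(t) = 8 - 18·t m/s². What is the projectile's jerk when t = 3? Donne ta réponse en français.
Nous devons dériver notre équation de l'accélération a(t) = 8 - 18·t 1 fois. En prenant d/dt de a(t), nous trouvons j(t) = -18. De l'équation du jerk j(t) = -18, nous substituons t = 3 pour obtenir j = -18.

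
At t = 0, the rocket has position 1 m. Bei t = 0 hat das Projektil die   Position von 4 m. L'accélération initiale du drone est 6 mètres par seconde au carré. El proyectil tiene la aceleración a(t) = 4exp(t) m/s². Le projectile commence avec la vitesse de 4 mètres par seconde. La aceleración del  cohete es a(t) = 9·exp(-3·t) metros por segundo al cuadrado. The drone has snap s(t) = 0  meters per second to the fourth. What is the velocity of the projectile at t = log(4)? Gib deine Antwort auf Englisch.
We must find the integral of our acceleration equation a(t) = 4·exp(t) 1 time. Finding the antiderivative of a(t) and using v(0) = 4: v(t) = 4·exp(t). From the given velocity equation v(t) = 4·exp(t), we substitute t = log(4) to get v = 16.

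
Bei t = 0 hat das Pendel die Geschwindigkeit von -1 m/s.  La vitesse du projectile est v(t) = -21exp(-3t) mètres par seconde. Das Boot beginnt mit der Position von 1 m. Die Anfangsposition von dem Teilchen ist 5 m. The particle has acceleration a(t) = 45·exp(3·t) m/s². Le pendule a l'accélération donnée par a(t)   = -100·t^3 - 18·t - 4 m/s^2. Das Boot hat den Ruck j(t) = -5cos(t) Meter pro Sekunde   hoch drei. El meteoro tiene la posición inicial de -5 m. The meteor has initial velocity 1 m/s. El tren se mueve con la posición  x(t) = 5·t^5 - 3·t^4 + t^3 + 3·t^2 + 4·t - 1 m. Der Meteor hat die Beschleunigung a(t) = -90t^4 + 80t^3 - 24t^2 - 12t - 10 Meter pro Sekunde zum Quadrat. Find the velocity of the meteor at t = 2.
To solve this, we need to take 1 antiderivative of our acceleration equation a(t) = -90·t^4 + 80·t^3 - 24·t^2 - 12·t - 10. The antiderivative of acceleration is velocity. Using v(0) = 1, we get v(t) = -18·t^5 + 20·t^4 - 8·t^3 - 6·t^2 - 10·t + 1. From the given velocity equation v(t) = -18·t^5 + 20·t^4 - 8·t^3 - 6·t^2 - 10·t + 1, we substitute t = 2 to get v = -363.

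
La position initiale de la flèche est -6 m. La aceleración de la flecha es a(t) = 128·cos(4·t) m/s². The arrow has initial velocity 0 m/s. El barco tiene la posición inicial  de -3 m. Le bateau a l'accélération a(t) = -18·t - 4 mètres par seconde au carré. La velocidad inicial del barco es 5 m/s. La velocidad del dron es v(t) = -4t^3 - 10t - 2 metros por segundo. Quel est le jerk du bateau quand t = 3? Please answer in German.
Wir müssen unsere Gleichung für die Beschleunigung a(t) = -18·t - 4 1-mal ableiten. Die Ableitung von der Beschleunigung ergibt den Ruck: j(t) = -18. Mit j(t) = -18 und Einsetzen von t = 3, finden wir j = -18.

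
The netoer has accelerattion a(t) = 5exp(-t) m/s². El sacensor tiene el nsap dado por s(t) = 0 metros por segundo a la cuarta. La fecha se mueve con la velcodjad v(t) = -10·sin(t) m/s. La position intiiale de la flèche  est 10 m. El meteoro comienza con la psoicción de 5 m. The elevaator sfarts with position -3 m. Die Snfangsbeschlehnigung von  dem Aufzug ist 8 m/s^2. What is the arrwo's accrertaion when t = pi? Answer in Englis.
To solve this, we need to take 1 derivative of our velocity equation v(t) = -10·sin(t). Differentiating velocity, we get acceleration: a(t) = -10·cos(t). We have acceleration a(t) = -10·cos(t). Substituting t = pi: a(pi) = 10.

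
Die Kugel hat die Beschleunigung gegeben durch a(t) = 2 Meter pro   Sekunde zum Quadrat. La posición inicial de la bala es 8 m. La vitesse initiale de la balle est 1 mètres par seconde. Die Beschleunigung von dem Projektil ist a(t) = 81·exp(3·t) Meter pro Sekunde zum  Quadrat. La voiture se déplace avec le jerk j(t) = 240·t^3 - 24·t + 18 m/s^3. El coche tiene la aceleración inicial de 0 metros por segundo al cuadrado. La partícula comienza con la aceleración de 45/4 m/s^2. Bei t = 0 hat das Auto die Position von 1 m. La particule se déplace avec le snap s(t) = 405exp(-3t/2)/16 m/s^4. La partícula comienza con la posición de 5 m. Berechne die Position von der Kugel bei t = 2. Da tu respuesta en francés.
Nous devons trouver la primitive de notre équation de l'accélération a(t) = 2 2 fois. La primitive de l'accélération, avec v(0) = 1, donne la vitesse: v(t) = 2·t + 1. En intégrant la vitesse et en utilisant la condition initiale x(0) = 8, nous obtenons x(t) = t^2 + t + 8. De l'équation de la position x(t) = t^2 + t + 8, nous substituons t = 2 pour obtenir x = 14.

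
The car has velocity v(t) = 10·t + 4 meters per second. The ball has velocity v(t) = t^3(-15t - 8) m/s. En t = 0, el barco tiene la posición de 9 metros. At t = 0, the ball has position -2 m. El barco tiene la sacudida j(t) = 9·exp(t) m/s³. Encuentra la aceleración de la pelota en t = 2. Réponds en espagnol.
Debemos derivar nuestra ecuación de la velocidad v(t) = t^3·(-15·t - 8) 1 vez. Derivando la velocidad, obtenemos la aceleración: a(t) = -15·t^3 + 3·t^2·(-15·t - 8). De la ecuación de la aceleración a(t) = -15·t^3 + 3·t^2·(-15·t - 8), sustituimos t = 2 para obtener a = -576.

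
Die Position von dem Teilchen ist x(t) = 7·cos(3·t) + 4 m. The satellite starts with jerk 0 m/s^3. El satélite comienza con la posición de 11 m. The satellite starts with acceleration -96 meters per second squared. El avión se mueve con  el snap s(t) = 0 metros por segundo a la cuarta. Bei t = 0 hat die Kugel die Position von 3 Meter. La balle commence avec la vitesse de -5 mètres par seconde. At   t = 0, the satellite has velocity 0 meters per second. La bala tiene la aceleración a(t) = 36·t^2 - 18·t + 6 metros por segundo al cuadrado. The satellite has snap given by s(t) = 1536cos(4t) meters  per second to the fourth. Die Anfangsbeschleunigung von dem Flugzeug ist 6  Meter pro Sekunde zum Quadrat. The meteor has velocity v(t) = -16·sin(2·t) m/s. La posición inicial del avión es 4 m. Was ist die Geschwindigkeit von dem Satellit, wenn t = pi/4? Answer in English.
Starting from snap s(t) = 1536·cos(4·t), we take 3 antiderivatives. Finding the antiderivative of s(t) and using j(0) = 0: j(t) = 384·sin(4·t). The integral of jerk, with a(0) = -96, gives acceleration: a(t) = -96·cos(4·t). Integrating acceleration and using the initial condition v(0) = 0, we get v(t) = -24·sin(4·t). Using v(t) = -24·sin(4·t) and substituting t = pi/4, we find v = 0.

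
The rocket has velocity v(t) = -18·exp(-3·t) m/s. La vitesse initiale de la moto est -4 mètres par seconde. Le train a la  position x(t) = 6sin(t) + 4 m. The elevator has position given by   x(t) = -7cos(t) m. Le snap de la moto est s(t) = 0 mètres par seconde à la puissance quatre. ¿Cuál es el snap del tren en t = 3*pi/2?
Partiendo de la posición x(t) = 6·sin(t) + 4, tomamos 4 derivadas. La derivada de la posición da la velocidad: v(t) = 6·cos(t). Derivando la velocidad, obtenemos la aceleración: a(t) = -6·sin(t). Derivando la aceleración, obtenemos la sacudida: j(t) = -6·cos(t). La derivada de la sacudida da el snap: s(t) = 6·sin(t). De la ecuación del snap s(t) = 6·sin(t), sustituimos t = 3*pi/2 para obtener s = -6.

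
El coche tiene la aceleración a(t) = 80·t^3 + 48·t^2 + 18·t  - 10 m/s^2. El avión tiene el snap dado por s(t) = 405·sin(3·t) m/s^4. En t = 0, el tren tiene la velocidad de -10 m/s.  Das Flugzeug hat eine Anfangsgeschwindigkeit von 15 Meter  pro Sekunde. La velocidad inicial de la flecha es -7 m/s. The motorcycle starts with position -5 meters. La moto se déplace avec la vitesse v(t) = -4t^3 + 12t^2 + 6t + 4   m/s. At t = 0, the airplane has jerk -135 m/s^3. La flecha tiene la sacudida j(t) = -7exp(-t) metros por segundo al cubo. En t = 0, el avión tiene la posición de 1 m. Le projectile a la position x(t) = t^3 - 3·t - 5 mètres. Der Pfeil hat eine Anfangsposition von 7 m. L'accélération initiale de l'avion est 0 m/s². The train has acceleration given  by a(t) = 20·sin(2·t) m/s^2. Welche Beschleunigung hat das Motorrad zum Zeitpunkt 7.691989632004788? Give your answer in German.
Ausgehend von der Geschwindigkeit v(t) = -4·t^3 + 12·t^2 + 6·t + 4, nehmen wir 1 Ableitung. Die Ableitung von der Geschwindigkeit ergibt die Beschleunigung: a(t) = -12·t^2 + 24·t + 6. Aus der Gleichung für die Beschleunigung a(t) = -12·t^2 + 24·t + 6, setzen wir t = 7.691989632004788 ein und erhalten a = -519.392702818315.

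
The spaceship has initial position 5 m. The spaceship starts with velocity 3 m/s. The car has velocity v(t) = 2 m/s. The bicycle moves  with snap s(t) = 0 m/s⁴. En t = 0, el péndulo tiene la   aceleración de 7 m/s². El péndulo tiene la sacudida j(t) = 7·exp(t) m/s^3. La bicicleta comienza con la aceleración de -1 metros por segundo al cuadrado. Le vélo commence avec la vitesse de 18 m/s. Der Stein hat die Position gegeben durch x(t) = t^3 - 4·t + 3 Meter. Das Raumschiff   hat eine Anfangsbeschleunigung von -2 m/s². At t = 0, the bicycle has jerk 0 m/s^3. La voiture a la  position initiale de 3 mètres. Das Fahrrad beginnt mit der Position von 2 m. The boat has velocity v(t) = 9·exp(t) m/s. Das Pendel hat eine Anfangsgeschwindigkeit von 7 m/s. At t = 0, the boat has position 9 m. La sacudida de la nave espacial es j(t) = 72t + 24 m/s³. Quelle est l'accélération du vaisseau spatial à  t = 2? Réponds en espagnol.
Debemos encontrar la integral de nuestra ecuación de la sacudida j(t) = 72·t + 24 1 vez. Tomando ∫j(t)dt y aplicando a(0) = -2, encontramos a(t) = 36·t^2 + 24·t - 2. Tenemos la aceleración a(t) = 36·t^2 + 24·t - 2. Sustituyendo t = 2: a(2) = 190.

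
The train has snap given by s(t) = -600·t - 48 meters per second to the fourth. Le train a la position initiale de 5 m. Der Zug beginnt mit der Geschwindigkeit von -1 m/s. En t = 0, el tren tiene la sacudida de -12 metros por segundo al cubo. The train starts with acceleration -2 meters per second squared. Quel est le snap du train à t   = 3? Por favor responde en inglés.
Using s(t) = -600·t - 48 and substituting t = 3, we find s = -1848.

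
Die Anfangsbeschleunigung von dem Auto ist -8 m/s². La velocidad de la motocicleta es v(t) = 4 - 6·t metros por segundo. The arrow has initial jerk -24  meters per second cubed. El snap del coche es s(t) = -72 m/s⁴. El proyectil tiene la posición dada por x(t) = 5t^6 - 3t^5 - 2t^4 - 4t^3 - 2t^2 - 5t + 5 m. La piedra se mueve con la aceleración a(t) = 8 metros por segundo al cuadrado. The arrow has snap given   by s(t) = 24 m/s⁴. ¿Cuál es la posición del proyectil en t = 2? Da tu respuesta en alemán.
Aus der Gleichung für die Position x(t) = 5·t^6 - 3·t^5 - 2·t^4 - 4·t^3 - 2·t^2 - 5·t + 5, setzen wir t = 2 ein und erhalten x = 147.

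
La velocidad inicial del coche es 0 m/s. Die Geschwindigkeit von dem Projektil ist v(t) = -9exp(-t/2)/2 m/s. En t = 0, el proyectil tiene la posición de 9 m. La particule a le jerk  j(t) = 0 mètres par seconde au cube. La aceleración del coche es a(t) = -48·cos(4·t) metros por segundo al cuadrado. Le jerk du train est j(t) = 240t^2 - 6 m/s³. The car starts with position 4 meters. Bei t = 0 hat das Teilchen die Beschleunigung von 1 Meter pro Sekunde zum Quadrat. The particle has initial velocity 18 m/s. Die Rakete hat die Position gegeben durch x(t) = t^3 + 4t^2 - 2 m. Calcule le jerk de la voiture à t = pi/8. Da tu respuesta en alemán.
Wir müssen unsere Gleichung für die Beschleunigung a(t) = -48·cos(4·t) 1-mal ableiten. Durch Ableiten von der Beschleunigung erhalten wir den Ruck: j(t) = 192·sin(4·t). Aus der Gleichung für den Ruck j(t) = 192·sin(4·t), setzen wir t = pi/8 ein und erhalten j = 192.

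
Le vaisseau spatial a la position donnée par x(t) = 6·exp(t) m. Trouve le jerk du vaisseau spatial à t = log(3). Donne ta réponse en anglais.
Starting from position x(t) = 6·exp(t), we take 3 derivatives. Differentiating position, we get velocity: v(t) = 6·exp(t). Taking d/dt of v(t), we find a(t) = 6·exp(t). Differentiating acceleration, we get jerk: j(t) = 6·exp(t). Using j(t) = 6·exp(t) and substituting t = log(3), we find j = 18.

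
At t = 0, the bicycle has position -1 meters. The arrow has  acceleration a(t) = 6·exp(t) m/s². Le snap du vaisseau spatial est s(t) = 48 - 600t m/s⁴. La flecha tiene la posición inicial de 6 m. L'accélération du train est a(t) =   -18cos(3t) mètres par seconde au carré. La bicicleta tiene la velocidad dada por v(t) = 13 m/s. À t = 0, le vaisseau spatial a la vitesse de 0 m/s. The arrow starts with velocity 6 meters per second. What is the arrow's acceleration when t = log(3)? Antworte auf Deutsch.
Wir haben die Beschleunigung a(t) = 6·exp(t). Durch Einsetzen von t = log(3): a(log(3)) = 18.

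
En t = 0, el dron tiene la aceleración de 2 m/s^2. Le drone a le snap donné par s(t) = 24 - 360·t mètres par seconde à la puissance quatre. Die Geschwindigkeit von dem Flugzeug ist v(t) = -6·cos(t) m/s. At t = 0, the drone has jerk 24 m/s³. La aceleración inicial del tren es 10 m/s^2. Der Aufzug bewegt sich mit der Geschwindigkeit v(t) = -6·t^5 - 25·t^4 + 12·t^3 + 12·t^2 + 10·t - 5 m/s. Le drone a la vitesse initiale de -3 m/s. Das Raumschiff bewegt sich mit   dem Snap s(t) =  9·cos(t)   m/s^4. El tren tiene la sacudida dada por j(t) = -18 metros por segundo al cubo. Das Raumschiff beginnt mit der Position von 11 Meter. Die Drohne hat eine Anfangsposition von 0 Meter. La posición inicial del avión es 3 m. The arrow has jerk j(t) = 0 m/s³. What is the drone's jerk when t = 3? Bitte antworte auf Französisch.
En partant du snap s(t) = 24 - 360·t, nous prenons 1 intégrale. L'intégrale du snap est le jerk. En utilisant j(0) = 24, nous obtenons j(t) = -180·t^2 + 24·t + 24. En utilisant j(t) = -180·t^2 + 24·t + 24 et en substituant t = 3, nous trouvons j = -1524.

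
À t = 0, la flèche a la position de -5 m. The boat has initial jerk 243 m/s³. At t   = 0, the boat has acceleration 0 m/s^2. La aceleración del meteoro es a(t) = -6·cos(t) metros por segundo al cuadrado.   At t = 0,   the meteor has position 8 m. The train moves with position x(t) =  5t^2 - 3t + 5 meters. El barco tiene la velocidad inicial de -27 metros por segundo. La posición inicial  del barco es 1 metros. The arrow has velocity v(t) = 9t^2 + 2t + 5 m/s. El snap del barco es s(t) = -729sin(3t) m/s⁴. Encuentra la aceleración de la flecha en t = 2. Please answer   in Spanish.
Para resolver esto, necesitamos tomar 1 derivada de nuestra ecuación de la velocidad v(t) = 9·t^2 + 2·t + 5. La derivada de la velocidad da la aceleración: a(t) = 18·t + 2. De la ecuación de la aceleración a(t) = 18·t + 2, sustituimos t = 2 para obtener a = 38.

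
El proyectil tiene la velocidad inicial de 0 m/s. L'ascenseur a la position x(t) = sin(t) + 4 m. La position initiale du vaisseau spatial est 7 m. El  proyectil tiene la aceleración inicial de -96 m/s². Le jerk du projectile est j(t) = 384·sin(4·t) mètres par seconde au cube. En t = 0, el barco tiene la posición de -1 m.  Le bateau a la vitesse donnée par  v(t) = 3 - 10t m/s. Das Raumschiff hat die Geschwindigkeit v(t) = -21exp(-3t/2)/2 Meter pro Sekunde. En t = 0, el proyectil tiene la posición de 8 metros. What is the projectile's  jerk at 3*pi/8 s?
Using j(t) = 384·sin(4·t) and substituting t = 3*pi/8, we find j = -384.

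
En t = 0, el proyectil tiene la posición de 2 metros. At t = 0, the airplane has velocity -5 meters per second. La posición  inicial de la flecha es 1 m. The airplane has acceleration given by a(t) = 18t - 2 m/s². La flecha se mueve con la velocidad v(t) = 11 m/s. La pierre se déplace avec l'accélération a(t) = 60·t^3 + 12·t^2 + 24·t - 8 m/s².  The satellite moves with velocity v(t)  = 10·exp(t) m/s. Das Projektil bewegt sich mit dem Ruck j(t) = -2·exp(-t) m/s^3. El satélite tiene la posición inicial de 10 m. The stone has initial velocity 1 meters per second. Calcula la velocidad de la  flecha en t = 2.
De la ecuación de la velocidad v(t) = 11, sustituimos t = 2 para obtener v = 11.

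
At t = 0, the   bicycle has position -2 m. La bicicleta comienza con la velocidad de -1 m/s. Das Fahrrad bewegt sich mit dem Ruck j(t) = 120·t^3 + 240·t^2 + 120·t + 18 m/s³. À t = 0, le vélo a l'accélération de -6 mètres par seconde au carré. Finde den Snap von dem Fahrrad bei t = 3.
Ausgehend von dem Ruck j(t) = 120·t^3 + 240·t^2 + 120·t + 18, nehmen wir 1 Ableitung. Die Ableitung von dem Ruck ergibt den Snap: s(t) = 360·t^2 + 480·t + 120. Aus der Gleichung für den Snap s(t) = 360·t^2 + 480·t + 120, setzen wir t = 3 ein und erhalten s = 4800.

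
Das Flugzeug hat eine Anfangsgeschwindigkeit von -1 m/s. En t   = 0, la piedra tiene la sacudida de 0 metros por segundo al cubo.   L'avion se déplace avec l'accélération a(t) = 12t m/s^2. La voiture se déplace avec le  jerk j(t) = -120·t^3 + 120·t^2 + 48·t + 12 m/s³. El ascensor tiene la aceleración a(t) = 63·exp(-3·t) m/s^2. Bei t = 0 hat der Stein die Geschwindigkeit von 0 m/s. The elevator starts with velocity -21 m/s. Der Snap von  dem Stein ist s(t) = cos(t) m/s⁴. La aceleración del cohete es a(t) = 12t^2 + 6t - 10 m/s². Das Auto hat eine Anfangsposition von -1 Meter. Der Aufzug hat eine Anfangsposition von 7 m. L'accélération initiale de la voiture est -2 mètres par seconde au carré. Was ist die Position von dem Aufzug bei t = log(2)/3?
Um dies zu lösen, müssen wir 2 Stammfunktionen unserer Gleichung für die Beschleunigung a(t) = 63·exp(-3·t) finden. Mit ∫a(t)dt und Anwendung von v(0) = -21, finden wir v(t) = -21·exp(-3·t). Durch Integration von der Geschwindigkeit und Verwendung der Anfangsbedingung x(0) = 7, erhalten wir x(t) = 7·exp(-3·t). Wir haben die Position x(t) = 7·exp(-3·t). Durch Einsetzen von t = log(2)/3: x(log(2)/3) = 7/2.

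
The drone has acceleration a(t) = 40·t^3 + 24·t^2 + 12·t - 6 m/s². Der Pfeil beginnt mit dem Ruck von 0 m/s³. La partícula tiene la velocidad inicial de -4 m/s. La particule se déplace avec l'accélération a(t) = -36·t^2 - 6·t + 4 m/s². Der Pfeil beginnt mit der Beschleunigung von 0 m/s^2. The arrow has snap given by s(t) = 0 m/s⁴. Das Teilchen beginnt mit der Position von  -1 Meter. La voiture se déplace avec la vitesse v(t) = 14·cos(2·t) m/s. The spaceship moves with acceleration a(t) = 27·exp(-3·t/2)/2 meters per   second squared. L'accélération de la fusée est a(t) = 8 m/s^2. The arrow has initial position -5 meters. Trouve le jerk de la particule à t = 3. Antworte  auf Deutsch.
Um dies zu lösen, müssen wir 1 Ableitung unserer Gleichung für die Beschleunigung a(t) = -36·t^2 - 6·t + 4 nehmen. Die Ableitung von der Beschleunigung ergibt den Ruck: j(t) = -72·t - 6. Mit j(t) = -72·t - 6 und Einsetzen von t = 3, finden wir j = -222.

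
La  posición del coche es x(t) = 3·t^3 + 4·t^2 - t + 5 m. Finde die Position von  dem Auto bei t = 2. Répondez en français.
En utilisant x(t) = 3·t^3 + 4·t^2 - t + 5 et en substituant t = 2, nous trouvons x = 43.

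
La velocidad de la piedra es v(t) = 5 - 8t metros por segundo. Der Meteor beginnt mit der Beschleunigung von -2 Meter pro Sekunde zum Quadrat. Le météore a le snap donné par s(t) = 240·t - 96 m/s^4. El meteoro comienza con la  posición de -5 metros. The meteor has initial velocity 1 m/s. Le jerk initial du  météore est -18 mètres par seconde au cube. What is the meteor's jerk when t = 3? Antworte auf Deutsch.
Um dies zu lösen, müssen wir 1 Stammfunktion unserer Gleichung für den Snap s(t) = 240·t - 96 finden. Die Stammfunktion von dem Snap, mit j(0) = -18, ergibt den Ruck: j(t) = 120·t^2 - 96·t - 18. Wir haben den Ruck j(t) = 120·t^2 - 96·t - 18. Durch Einsetzen von t = 3: j(3) = 774.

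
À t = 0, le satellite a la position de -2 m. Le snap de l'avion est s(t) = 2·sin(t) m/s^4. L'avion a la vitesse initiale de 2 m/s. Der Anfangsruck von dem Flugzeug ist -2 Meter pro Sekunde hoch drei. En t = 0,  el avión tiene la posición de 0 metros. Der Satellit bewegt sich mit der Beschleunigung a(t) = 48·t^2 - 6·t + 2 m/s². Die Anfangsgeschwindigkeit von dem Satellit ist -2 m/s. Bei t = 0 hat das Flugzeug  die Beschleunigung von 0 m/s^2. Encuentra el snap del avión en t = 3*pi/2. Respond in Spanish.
Tenemos el snap s(t) = 2·sin(t). Sustituyendo t = 3*pi/2: s(3*pi/2) = -2.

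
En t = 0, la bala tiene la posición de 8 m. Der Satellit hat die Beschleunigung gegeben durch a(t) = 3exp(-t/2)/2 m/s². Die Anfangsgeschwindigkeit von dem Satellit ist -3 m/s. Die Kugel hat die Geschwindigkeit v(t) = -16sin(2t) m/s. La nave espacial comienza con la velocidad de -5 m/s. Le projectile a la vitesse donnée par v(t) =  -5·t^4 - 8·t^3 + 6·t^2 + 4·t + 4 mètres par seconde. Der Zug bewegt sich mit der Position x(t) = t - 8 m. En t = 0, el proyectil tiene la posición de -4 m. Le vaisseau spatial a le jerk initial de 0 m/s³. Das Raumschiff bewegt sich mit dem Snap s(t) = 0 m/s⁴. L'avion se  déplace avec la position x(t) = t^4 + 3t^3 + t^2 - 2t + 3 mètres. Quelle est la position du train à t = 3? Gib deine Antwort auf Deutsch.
Wir haben die Position x(t) = t - 8. Durch Einsetzen von t = 3: x(3) = -5.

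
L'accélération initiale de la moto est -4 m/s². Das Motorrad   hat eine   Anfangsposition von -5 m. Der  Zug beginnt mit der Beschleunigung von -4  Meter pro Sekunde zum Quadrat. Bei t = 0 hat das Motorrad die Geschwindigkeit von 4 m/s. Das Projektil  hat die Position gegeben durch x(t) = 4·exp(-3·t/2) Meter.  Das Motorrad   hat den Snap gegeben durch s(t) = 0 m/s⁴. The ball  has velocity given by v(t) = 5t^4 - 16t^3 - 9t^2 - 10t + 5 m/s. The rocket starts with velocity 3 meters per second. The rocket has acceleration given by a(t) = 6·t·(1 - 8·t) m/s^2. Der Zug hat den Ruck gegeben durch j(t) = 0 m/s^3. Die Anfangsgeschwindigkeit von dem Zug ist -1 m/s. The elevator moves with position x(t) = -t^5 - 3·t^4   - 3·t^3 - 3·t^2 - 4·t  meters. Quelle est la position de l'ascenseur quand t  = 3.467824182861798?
En utilisant x(t) = -t^5 - 3·t^4 - 3·t^3 - 3·t^2 - 4·t et en substituant t = 3.467824182861798, nous trouvons x = -1110.43541224297.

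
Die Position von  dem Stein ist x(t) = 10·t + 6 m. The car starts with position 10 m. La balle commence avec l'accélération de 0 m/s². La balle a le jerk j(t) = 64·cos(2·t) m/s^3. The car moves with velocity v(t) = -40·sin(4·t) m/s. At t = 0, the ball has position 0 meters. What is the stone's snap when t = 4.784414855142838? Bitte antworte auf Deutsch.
Wir müssen unsere Gleichung für die Position x(t) = 10·t + 6 4-mal ableiten. Mit d/dt von x(t) finden wir v(t) = 10. Mit d/dt von v(t) finden wir a(t) = 0. Durch Ableiten von der Beschleunigung erhalten wir den Ruck: j(t) = 0. Mit d/dt von j(t) finden wir s(t) = 0. Wir haben den Snap s(t) = 0. Durch Einsetzen von t = 4.784414855142838: s(4.784414855142838) = 0.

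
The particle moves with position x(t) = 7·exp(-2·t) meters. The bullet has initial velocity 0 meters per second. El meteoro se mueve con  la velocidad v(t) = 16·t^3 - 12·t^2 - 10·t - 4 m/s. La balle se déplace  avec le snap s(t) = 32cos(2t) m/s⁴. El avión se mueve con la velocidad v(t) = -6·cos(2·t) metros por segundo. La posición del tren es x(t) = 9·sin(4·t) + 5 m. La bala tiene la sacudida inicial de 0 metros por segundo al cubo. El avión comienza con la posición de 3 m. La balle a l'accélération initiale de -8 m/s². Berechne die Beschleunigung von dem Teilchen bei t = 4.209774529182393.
Wir müssen unsere Gleichung für die Position x(t) = 7·exp(-2·t) 2-mal ableiten. Mit d/dt von x(t) finden wir v(t) = -14·exp(-2·t). Die Ableitung von der Geschwindigkeit ergibt die Beschleunigung: a(t) = 28·exp(-2·t). Aus der Gleichung für die Beschleunigung a(t) = 28·exp(-2·t), setzen wir t = 4.209774529182393 ein und erhalten a = 0.00617439394286308.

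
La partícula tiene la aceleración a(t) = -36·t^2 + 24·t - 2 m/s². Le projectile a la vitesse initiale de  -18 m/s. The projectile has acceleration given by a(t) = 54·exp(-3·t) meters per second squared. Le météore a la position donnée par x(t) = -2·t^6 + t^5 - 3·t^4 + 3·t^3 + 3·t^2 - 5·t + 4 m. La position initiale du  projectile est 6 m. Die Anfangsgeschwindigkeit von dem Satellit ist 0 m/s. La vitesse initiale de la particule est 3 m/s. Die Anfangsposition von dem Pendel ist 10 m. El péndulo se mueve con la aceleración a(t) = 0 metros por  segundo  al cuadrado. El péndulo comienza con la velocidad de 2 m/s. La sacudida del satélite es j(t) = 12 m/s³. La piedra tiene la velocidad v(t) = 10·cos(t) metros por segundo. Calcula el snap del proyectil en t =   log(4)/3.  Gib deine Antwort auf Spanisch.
Partiendo de la aceleración a(t) = 54·exp(-3·t), tomamos 2 derivadas. La derivada de la aceleración da la sacudida: j(t) = -162·exp(-3·t). Derivando la sacudida, obtenemos el snap: s(t) = 486·exp(-3·t). Tenemos el snap s(t) = 486·exp(-3·t). Sustituyendo t = log(4)/3: s(log(4)/3) = 243/2.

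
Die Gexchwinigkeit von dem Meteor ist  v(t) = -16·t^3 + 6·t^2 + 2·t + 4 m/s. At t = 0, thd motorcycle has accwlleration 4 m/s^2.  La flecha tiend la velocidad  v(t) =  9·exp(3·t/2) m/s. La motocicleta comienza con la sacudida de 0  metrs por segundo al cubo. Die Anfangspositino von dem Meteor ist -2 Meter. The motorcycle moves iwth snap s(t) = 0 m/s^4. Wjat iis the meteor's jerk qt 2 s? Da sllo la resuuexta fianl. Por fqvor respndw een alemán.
j(2) = -180.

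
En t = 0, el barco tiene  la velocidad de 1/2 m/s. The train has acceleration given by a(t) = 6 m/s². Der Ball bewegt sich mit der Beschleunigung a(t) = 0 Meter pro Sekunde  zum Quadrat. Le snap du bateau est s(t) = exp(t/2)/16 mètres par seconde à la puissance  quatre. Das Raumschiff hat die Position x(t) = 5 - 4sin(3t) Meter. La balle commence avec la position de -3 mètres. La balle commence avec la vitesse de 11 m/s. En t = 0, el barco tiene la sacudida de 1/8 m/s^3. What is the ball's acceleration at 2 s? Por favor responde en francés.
En utilisant a(t) = 0 et en substituant t = 2, nous trouvons a = 0.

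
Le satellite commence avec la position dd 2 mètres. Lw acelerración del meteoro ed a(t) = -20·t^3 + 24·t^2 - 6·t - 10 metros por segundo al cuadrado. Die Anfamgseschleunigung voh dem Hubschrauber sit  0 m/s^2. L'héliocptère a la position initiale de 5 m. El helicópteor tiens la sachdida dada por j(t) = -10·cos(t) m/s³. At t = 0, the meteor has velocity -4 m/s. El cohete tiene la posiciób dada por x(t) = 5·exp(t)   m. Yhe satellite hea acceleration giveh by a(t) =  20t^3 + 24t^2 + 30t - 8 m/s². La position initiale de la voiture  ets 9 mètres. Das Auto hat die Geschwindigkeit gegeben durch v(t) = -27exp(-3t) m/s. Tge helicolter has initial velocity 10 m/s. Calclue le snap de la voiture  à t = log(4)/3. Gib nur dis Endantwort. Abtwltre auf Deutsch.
Bei t = log(4)/3, s = 729/4.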